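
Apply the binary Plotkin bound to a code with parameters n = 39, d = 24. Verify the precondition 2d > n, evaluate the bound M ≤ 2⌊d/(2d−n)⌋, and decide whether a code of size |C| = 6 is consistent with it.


Plotkin bound M ≤ 4; given |C| = 6 > bound (violated).

Check applicability: 2d = 48, n = 39.
2d − n = 9 > 0, so Plotkin applies.
Compute d/(2d−n) = 24/9 ≈ 2.6667.
⌊d/(2d−n)⌋ = 2.
Plotkin bound: M ≤ 2·2 = 4.
Given |C| = 6, check: VIOLATED.
This |C| is above the Plotkin bound, so no binary code with n = 39, d = 24 and 6 codewords exists.


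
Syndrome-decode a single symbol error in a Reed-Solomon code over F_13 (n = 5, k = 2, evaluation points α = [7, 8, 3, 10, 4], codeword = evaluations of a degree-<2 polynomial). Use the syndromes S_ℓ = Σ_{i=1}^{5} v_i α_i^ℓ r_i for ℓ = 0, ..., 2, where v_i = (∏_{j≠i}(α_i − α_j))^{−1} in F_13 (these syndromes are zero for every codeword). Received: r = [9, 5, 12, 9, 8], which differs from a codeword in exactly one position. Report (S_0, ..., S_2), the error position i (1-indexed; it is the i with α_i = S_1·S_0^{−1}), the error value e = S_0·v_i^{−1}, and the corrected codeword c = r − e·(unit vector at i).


S = (5, 11, 6), error at position 4, error magnitude e = 12, c = [9, 5, 12, 10, 8].

Step 1: column multipliers v_i = (∏_{j≠i}(α_i − α_j))^{−1} mod 13.
  i = 1 (α = 7): (7−8)(7−3)(7−10)(7−4) = (−1)·4·(−3)·3 = 36 ≡ 10, so v_1 = 10^{−1} = 4 (mod 13).
  i = 2 (α = 8): (8−7)(8−3)(8−10)(8−4) = 1·5·(−2)·4 = −40 ≡ 12, so v_2 = 12^{−1} = 12 (mod 13).
  i = 3 (α = 3): (3−7)(3−8)(3−10)(3−4) = (−4)·(−5)·(−7)·(−1) = 140 ≡ 10, so v_3 = 10^{−1} = 4 (mod 13).
  i = 4 (α = 10): (10−7)(10−8)(10−3)(10−4) = 3·2·7·6 = 252 ≡ 5, so v_4 = 5^{−1} = 8 (mod 13).
  i = 5 (α = 4): (4−7)(4−8)(4−3)(4−10) = (−3)·(−4)·1·(−6) = −72 ≡ 6, so v_5 = 6^{−1} = 11 (mod 13).
  v = [4, 12, 4, 8, 11].
Step 2: syndromes of r = [9, 5, 12, 9, 8] (all sums mod 13).
  S_0 = Σ v_i r_i = 4·9 + 12·5 + 4·12 + 8·9 + 11·8 = 304 ≡ 5.
  S_1 = Σ v_i α_i r_i = 4·7·9 + 12·8·5 + 4·3·12 + 8·10·9 + 11·4·8 = 1948 ≡ 11.
  α_i^2 mod 13 = [10, 12, 9, 9, 3].
  S_2 = Σ v_i α_i^2 r_i = 4·10·9 + 12·12·5 + 4·9·12 + 8·9·9 + 11·3·8 = 2424 ≡ 6.
  S = (5, 11, 6) ≠ 0, so r is not a codeword (an error is present).
Step 3: locate the error. For a single error e at position i, S_ℓ = v_i·e·α_i^ℓ, so α_err = S_1/S_0.
  S_0^{−1} = 5^{−1} = 8 (mod 13), so α_err = 11·8 = 88 ≡ 10 = α_4. Error position i = 4.
  Consistency check: S_2/S_1 = 6·6 = 36 ≡ 10 = α_err ✓ (single-error assumption holds).
Step 4: error magnitude e = S_0/v_4 = S_0·∏_{j≠4}(α_4 − α_j) = 5·5 = 25 ≡ 12 (mod 13).
Step 5: correct position 4: c_4 = r_4 − e = 9 − 12 ≡ 10 (mod 13). Hence c = [9, 5, 12, 10, 8].
  Check: interpolating c through the α_i gives m(x) = 11 + 9·x (degree < 2) with m(α_i) = c_i for every i, so c is indeed a codeword.


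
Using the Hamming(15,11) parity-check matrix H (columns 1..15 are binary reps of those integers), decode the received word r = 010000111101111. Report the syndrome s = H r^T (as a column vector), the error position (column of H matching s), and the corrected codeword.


s = (1, 1, 1, 0)^T, error position = 14, corrected codeword c = 010000111101101

Compute s = H r^T mod 2 one row at a time:
  s_1 = 1 + 1 + 1 + 0 + 1 + 1 + 1 + 1 = 7 ≡ 1 (mod 2).
  s_2 = 0 + 0 + 0 + 1 + 1 + 1 + 1 + 1 = 5 ≡ 1 (mod 2).
  s_3 = 1 + 0 + 0 + 1 + 1 + 0 + 1 + 1 = 5 ≡ 1 (mod 2).
  s_4 = 0 + 0 + 0 + 1 + 1 + 0 + 1 + 1 = 4 ≡ 0 (mod 2).
s = (1, 1, 1, 0)^T — this equals column 14 of H (binary 1110), so error is at position 14.
Correct: flip bit 14 of r = 010000111101111 to get c = 010000111101101.


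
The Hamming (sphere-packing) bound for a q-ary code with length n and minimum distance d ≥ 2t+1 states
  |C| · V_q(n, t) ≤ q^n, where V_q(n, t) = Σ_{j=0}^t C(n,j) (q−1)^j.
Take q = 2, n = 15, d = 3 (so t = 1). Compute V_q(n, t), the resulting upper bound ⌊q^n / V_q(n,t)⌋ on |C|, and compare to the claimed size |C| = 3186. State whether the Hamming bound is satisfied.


V_q(n, t) = 16, q^n = 32768, Hamming bound = 2048, |C| = 3186 > bound (violated).

Step 1: Compute V_q(n, t) = Σ_{j=0}^1 C(n, j) (q−1)^j.
  j = 0: C(15,0)·(1)^0 = 1·1 = 1.
  j = 1: C(15,1)·(1)^1 = 15·1 = 15.
  V_q(n, t) = 1 + 15 = 16.
Step 2: q^n = 2^15 = 32768.
Step 3: Hamming bound ⌊q^n / V_q(n,t)⌋ = ⌊32768/16⌋ = 2048.
Step 4: Compare |C| = 3186 to 2048: violated.
The claimed |C| lies above the Hamming bound, so no 2-ary code of length 15 with d ≥ 3 can have 3186 codewords.


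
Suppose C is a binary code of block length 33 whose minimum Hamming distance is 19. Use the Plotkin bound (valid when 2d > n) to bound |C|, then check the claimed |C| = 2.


Plotkin bound M ≤ 6; given |C| = 2 ≤ bound (satisfied).

Check applicability: 2d = 38, n = 33.
2d − n = 5 > 0, so Plotkin applies.
Compute d/(2d−n) = 19/5 ≈ 3.8000.
⌊d/(2d−n)⌋ = 3.
Plotkin bound: M ≤ 2·3 = 6.
Given |C| = 2, check: satisfied.
This |C| is below the Plotkin bound.


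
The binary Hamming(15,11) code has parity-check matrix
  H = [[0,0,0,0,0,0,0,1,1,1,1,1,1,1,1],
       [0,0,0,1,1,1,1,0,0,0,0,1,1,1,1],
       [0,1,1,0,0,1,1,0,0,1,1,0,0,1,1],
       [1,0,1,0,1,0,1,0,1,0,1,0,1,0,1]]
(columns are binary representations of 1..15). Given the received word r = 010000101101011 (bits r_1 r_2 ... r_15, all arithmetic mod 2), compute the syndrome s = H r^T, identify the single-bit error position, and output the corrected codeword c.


s = (1, 0, 1, 1)^T, error position = 11, corrected codeword c = 010000101111011

Compute s = H r^T mod 2 one row at a time:
  s_1 = 0 + 1 + 1 + 0 + 1 + 0 + 1 + 1 = 5 ≡ 1 (mod 2).
  s_2 = 0 + 0 + 0 + 1 + 1 + 0 + 1 + 1 = 4 ≡ 0 (mod 2).
  s_3 = 1 + 0 + 0 + 1 + 1 + 0 + 1 + 1 = 5 ≡ 1 (mod 2).
  s_4 = 0 + 0 + 0 + 1 + 1 + 0 + 0 + 1 = 3 ≡ 1 (mod 2).
s = (1, 0, 1, 1)^T — this equals column 11 of H (binary 1011), so error is at position 11.
Correct: flip bit 11 of r = 010000101101011 to get c = 010000101111011.


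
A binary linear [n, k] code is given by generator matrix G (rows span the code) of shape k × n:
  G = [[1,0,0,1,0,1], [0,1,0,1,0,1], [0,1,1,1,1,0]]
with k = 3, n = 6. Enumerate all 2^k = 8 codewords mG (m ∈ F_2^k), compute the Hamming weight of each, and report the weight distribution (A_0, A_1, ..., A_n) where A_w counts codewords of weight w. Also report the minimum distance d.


Weight distribution: A_0 = 1, A_2 = 1, A_3 = 3, A_4 = 2, A_5 = 1. Minimum distance d = 2.

Enumerate all 2^3 = 8 messages m ∈ F_2^3.
For each, compute codeword c = mG in F_2^6, then tally its weight.
  m = 000 → c = 000000, weight = 0.
  m = 100 → c = 100101, weight = 3.
  m = 010 → c = 010101, weight = 3.
  m = 110 → c = 110000, weight = 2.
  m = 001 → c = 011110, weight = 4.
  m = 101 → c = 111011, weight = 5.
  m = 011 → c = 001011, weight = 3.
  m = 111 → c = 101110, weight = 4.
Tally weights:
  weight 0: 1 codewords.
  weight 2: 1 codewords.
  weight 3: 3 codewords.
  weight 4: 2 codewords.
  weight 5: 1 codewords.
Minimum distance d = smallest w > 0 with A_w > 0 = 2.
Sanity: Σ A_w = 8 = 2^3 = 8 ✓.


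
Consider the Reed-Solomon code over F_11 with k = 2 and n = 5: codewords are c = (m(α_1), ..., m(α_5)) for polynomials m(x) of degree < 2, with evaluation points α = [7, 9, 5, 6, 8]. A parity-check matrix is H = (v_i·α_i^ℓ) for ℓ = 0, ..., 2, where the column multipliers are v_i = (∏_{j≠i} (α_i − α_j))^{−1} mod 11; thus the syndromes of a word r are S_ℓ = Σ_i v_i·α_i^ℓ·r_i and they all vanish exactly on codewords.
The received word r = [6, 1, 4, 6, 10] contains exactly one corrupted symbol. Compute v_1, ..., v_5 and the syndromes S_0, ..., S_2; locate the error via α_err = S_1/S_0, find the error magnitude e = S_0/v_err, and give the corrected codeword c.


S = (5, 2, 3), error at position 1, error magnitude e = 9, c = [8, 1, 4, 6, 10].

Step 1: column multipliers v_i = (∏_{j≠i}(α_i − α_j))^{−1} mod 11.
  i = 1 (α = 7): (7−9)(7−5)(7−6)(7−8) = (−2)·2·1·(−1) = 4 ≡ 4, so v_1 = 4^{−1} = 3 (mod 11).
  i = 2 (α = 9): (9−7)(9−5)(9−6)(9−8) = 2·4·3·1 = 24 ≡ 2, so v_2 = 2^{−1} = 6 (mod 11).
  i = 3 (α = 5): (5−7)(5−9)(5−6)(5−8) = (−2)·(−4)·(−1)·(−3) = 24 ≡ 2, so v_3 = 2^{−1} = 6 (mod 11).
  i = 4 (α = 6): (6−7)(6−9)(6−5)(6−8) = (−1)·(−3)·1·(−2) = −6 ≡ 5, so v_4 = 5^{−1} = 9 (mod 11).
  i = 5 (α = 8): (8−7)(8−9)(8−5)(8−6) = 1·(−1)·3·2 = −6 ≡ 5, so v_5 = 5^{−1} = 9 (mod 11).
  v = [3, 6, 6, 9, 9].
Step 2: syndromes of r = [6, 1, 4, 6, 10] (all sums mod 11).
  S_0 = Σ v_i r_i = 3·6 + 6·1 + 6·4 + 9·6 + 9·10 = 192 ≡ 5.
  S_1 = Σ v_i α_i r_i = 3·7·6 + 6·9·1 + 6·5·4 + 9·6·6 + 9·8·10 = 1344 ≡ 2.
  α_i^2 mod 11 = [5, 4, 3, 3, 9].
  S_2 = Σ v_i α_i^2 r_i = 3·5·6 + 6·4·1 + 6·3·4 + 9·3·6 + 9·9·10 = 1158 ≡ 3.
  S = (5, 2, 3) ≠ 0, so r is not a codeword (an error is present).
Step 3: locate the error. For a single error e at position i, S_ℓ = v_i·e·α_i^ℓ, so α_err = S_1/S_0.
  S_0^{−1} = 5^{−1} = 9 (mod 11), so α_err = 2·9 = 18 ≡ 7 = α_1. Error position i = 1.
  Consistency check: S_2/S_1 = 3·6 = 18 ≡ 7 = α_err ✓ (single-error assumption holds).
Step 4: error magnitude e = S_0/v_1 = S_0·∏_{j≠1}(α_1 − α_j) = 5·4 = 20 ≡ 9 (mod 11).
Step 5: correct position 1: c_1 = r_1 − e = 6 − 9 ≡ 8 (mod 11). Hence c = [8, 1, 4, 6, 10].
  Check: interpolating c through the α_i gives m(x) = 5 + 2·x (degree < 2) with m(α_i) = c_i for every i, so c is indeed a codeword.


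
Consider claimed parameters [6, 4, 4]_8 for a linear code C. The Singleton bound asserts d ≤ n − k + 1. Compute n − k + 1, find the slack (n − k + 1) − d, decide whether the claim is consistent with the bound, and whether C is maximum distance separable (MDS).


Singleton RHS = n − k + 1 = 3, slack = -1, bound violated (no such code; not MDS).

Singleton bound: d ≤ n − k + 1.
Here n = 6, k = 4, so n − k + 1 = 3.
Given d = 4, check d ≤ 3: NO.
Slack = (n − k + 1) − d = -1.
The slack is negative: d = 4 exceeds n − k + 1 = 3 by 1, so the Singleton bound is violated and no linear [6, 4, 4]_8 code can exist. In particular it is not MDS (MDS requires d = n − k + 1 exactly).
Description: the claimed parameters are [6, 4, 4]_8; such a code would be impossible (violates the Singleton bound).


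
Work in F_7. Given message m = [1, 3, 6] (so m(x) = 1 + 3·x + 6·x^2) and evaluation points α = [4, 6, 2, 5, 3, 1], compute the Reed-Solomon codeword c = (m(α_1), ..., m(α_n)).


c = [4, 4, 3, 5, 1, 3]

Message polynomial: m(x) = 1 + 3·x + 6·x^2 (mod 7).
For each evaluation point α_i, compute m(α_i) mod 7:
  α_1 = 4: Horner steps 6 → 6 → 4, so m(4) = 4.
  α_2 = 6: Horner steps 6 → 4 → 4, so m(6) = 4.
  α_3 = 2: Horner steps 6 → 1 → 3, so m(2) = 3.
  α_4 = 5: Horner steps 6 → 5 → 5, so m(5) = 5.
  α_5 = 3: Horner steps 6 → 0 → 1, so m(3) = 1.
  α_6 = 1: Horner steps 6 → 2 → 3, so m(1) = 3.
Codeword c = [4, 4, 3, 5, 1, 3] ∈ F_7^6.


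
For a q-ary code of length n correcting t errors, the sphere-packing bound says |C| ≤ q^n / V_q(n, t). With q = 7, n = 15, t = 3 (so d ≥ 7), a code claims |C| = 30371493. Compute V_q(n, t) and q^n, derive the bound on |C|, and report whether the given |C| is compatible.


V_q(n, t) = 102151, q^n = 4747561509943, Hamming bound = 46475918, |C| = 30371493 ≤ bound (satisfied).

Step 1: Compute V_q(n, t) = Σ_{j=0}^3 C(n, j) (q−1)^j.
  j = 0: C(15,0)·(6)^0 = 1·1 = 1.
  j = 1: C(15,1)·(6)^1 = 15·6 = 90.
  j = 2: C(15,2)·(6)^2 = 105·36 = 3780.
  j = 3: C(15,3)·(6)^3 = 455·216 = 98280.
  V_q(n, t) = 1 + 90 + 3780 + 98280 = 102151.
Step 2: q^n = 7^15 = 4747561509943.
Step 3: Hamming bound ⌊q^n / V_q(n,t)⌋ = ⌊4747561509943/102151⌋ = 46475918.
Step 4: Compare |C| = 30371493 to 46475918: satisfied.
The claimed |C| lies below the Hamming bound.


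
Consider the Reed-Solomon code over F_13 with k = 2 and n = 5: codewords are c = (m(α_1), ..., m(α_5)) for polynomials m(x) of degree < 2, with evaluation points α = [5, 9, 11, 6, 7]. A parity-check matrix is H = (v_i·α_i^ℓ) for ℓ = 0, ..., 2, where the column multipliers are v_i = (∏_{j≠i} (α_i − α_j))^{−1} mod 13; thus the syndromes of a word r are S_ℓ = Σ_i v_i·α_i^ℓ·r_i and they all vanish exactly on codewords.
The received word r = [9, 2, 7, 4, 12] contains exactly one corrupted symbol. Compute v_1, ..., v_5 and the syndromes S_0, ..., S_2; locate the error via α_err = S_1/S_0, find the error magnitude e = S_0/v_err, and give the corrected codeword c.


S = (9, 8, 10), error at position 3, error magnitude e = 2, c = [9, 2, 5, 4, 12].

Step 1: column multipliers v_i = (∏_{j≠i}(α_i − α_j))^{−1} mod 13.
  i = 1 (α = 5): (5−9)(5−11)(5−6)(5−7) = (−4)·(−6)·(−1)·(−2) = 48 ≡ 9, so v_1 = 9^{−1} = 3 (mod 13).
  i = 2 (α = 9): (9−5)(9−11)(9−6)(9−7) = 4·(−2)·3·2 = −48 ≡ 4, so v_2 = 4^{−1} = 10 (mod 13).
  i = 3 (α = 11): (11−5)(11−9)(11−6)(11−7) = 6·2·5·4 = 240 ≡ 6, so v_3 = 6^{−1} = 11 (mod 13).
  i = 4 (α = 6): (6−5)(6−9)(6−11)(6−7) = 1·(−3)·(−5)·(−1) = −15 ≡ 11, so v_4 = 11^{−1} = 6 (mod 13).
  i = 5 (α = 7): (7−5)(7−9)(7−11)(7−6) = 2·(−2)·(−4)·1 = 16 ≡ 3, so v_5 = 3^{−1} = 9 (mod 13).
  v = [3, 10, 11, 6, 9].
Step 2: syndromes of r = [9, 2, 7, 4, 12] (all sums mod 13).
  S_0 = Σ v_i r_i = 3·9 + 10·2 + 11·7 + 6·4 + 9·12 = 256 ≡ 9.
  S_1 = Σ v_i α_i r_i = 3·5·9 + 10·9·2 + 11·11·7 + 6·6·4 + 9·7·12 = 2062 ≡ 8.
  α_i^2 mod 13 = [12, 3, 4, 10, 10].
  S_2 = Σ v_i α_i^2 r_i = 3·12·9 + 10·3·2 + 11·4·7 + 6·10·4 + 9·10·12 = 2012 ≡ 10.
  S = (9, 8, 10) ≠ 0, so r is not a codeword (an error is present).
Step 3: locate the error. For a single error e at position i, S_ℓ = v_i·e·α_i^ℓ, so α_err = S_1/S_0.
  S_0^{−1} = 9^{−1} = 3 (mod 13), so α_err = 8·3 = 24 ≡ 11 = α_3. Error position i = 3.
  Consistency check: S_2/S_1 = 10·5 = 50 ≡ 11 = α_err ✓ (single-error assumption holds).
Step 4: error magnitude e = S_0/v_3 = S_0·∏_{j≠3}(α_3 − α_j) = 9·6 = 54 ≡ 2 (mod 13).
Step 5: correct position 3: c_3 = r_3 − e = 7 − 2 ≡ 5 (mod 13). Hence c = [9, 2, 5, 4, 12].
  Check: interpolating c through the α_i gives m(x) = 8 + 8·x (degree < 2) with m(α_i) = c_i for every i, so c is indeed a codeword.


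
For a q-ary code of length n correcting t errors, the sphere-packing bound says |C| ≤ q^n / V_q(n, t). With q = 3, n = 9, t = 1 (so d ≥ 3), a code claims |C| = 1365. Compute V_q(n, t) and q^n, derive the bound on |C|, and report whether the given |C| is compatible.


V_q(n, t) = 19, q^n = 19683, Hamming bound = 1035, |C| = 1365 > bound (violated).

Step 1: Compute V_q(n, t) = Σ_{j=0}^1 C(n, j) (q−1)^j.
  j = 0: C(9,0)·(2)^0 = 1·1 = 1.
  j = 1: C(9,1)·(2)^1 = 9·2 = 18.
  V_q(n, t) = 1 + 18 = 19.
Step 2: q^n = 3^9 = 19683.
Step 3: Hamming bound ⌊q^n / V_q(n,t)⌋ = ⌊19683/19⌋ = 1035.
Step 4: Compare |C| = 1365 to 1035: violated.
The claimed |C| lies above the Hamming bound, so no 3-ary code of length 9 with d ≥ 3 can have 1365 codewords.


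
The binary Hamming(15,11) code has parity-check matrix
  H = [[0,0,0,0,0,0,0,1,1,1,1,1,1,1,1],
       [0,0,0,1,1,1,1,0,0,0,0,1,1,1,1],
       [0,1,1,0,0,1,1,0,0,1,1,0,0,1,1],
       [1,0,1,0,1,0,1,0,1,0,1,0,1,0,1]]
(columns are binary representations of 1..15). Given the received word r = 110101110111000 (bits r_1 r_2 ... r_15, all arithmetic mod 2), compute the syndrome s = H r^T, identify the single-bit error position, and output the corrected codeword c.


s = (0, 0, 1, 1)^T, error position = 3, corrected codeword c = 111101110111000

Compute s = H r^T mod 2 one row at a time:
  s_1 = 1 + 0 + 1 + 1 + 1 + 0 + 0 + 0 = 4 ≡ 0 (mod 2).
  s_2 = 1 + 0 + 1 + 1 + 1 + 0 + 0 + 0 = 4 ≡ 0 (mod 2).
  s_3 = 1 + 0 + 1 + 1 + 1 + 1 + 0 + 0 = 5 ≡ 1 (mod 2).
  s_4 = 1 + 0 + 0 + 1 + 0 + 1 + 0 + 0 = 3 ≡ 1 (mod 2).
s = (0, 0, 1, 1)^T — this equals column 3 of H (binary 0011), so error is at position 3.
Correct: flip bit 3 of r = 110101110111000 to get c = 111101110111000.


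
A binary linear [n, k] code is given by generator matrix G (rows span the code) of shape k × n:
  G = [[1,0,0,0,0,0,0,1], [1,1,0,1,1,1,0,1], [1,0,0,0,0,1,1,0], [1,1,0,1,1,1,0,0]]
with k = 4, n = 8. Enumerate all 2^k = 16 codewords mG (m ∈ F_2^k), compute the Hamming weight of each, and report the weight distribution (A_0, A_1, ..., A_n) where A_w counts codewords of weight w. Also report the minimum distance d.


Weight distribution: A_0 = 1, A_1 = 2, A_2 = 2, A_3 = 2, A_4 = 3, A_5 = 4, A_6 = 2. Minimum distance d = 1.

Enumerate all 2^4 = 16 messages m ∈ F_2^4.
For each, compute codeword c = mG in F_2^8, then tally its weight.
  m = 0000 → c = 00000000, weight = 0.
  m = 1000 → c = 10000001, weight = 2.
  m = 0100 → c = 11011101, weight = 6.
  m = 1100 → c = 01011100, weight = 4.
  m = 0010 → c = 10000110, weight = 3.
  m = 1010 → c = 00000111, weight = 3.
  m = 0110 → c = 01011011, weight = 5.
  m = 1110 → c = 11011010, weight = 5.
  m = 0001 → c = 11011100, weight = 5.
  m = 1001 → c = 01011101, weight = 5.
  m = 0101 → c = 00000001, weight = 1.
  m = 1101 → c = 10000000, weight = 1.
  m = 0011 → c = 01011010, weight = 4.
  m = 1011 → c = 11011011, weight = 6.
  m = 0111 → c = 10000111, weight = 4.
  m = 1111 → c = 00000110, weight = 2.
Tally weights:
  weight 0: 1 codewords.
  weight 1: 2 codewords.
  weight 2: 2 codewords.
  weight 3: 2 codewords.
  weight 4: 3 codewords.
  weight 5: 4 codewords.
  weight 6: 2 codewords.
Minimum distance d = smallest w > 0 with A_w > 0 = 1.
Sanity: Σ A_w = 16 = 2^4 = 16 ✓.


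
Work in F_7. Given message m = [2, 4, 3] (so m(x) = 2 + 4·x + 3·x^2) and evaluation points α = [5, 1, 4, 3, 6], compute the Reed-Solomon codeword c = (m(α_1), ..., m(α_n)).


c = [6, 2, 3, 6, 1]

Message polynomial: m(x) = 2 + 4·x + 3·x^2 (mod 7).
For each evaluation point α_i, compute m(α_i) mod 7:
  α_1 = 5: Horner steps 3 → 5 → 6, so m(5) = 6.
  α_2 = 1: Horner steps 3 → 0 → 2, so m(1) = 2.
  α_3 = 4: Horner steps 3 → 2 → 3, so m(4) = 3.
  α_4 = 3: Horner steps 3 → 6 → 6, so m(3) = 6.
  α_5 = 6: Horner steps 3 → 1 → 1, so m(6) = 1.
Codeword c = [6, 2, 3, 6, 1] ∈ F_7^5.


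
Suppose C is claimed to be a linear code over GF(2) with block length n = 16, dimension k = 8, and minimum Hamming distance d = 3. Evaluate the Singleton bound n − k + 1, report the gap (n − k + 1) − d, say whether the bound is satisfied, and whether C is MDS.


Singleton RHS = n − k + 1 = 9, slack = 6, bound satisfied, not MDS.

Singleton bound: d ≤ n − k + 1.
Here n = 16, k = 8, so n − k + 1 = 9.
Given d = 3, check d ≤ 9: YES.
Slack = (n − k + 1) − d = 6.
The code is NOT MDS (slack = 6 > 0).
Description: the claimed parameters are [16, 8, 3]_2; such a code would be non-MDS.


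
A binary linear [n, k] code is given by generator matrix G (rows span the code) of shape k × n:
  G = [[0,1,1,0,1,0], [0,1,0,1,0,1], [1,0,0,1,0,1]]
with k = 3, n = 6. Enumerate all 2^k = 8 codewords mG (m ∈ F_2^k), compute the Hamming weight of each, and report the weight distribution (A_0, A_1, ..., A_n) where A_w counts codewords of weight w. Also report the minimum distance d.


Weight distribution: A_0 = 1, A_2 = 1, A_3 = 4, A_4 = 1, A_6 = 1. Minimum distance d = 2.

Enumerate all 2^3 = 8 messages m ∈ F_2^3.
For each, compute codeword c = mG in F_2^6, then tally its weight.
  m = 000 → c = 000000, weight = 0.
  m = 100 → c = 011010, weight = 3.
  m = 010 → c = 010101, weight = 3.
  m = 110 → c = 001111, weight = 4.
  m = 001 → c = 100101, weight = 3.
  m = 101 → c = 111111, weight = 6.
  m = 011 → c = 110000, weight = 2.
  m = 111 → c = 101010, weight = 3.
Tally weights:
  weight 0: 1 codewords.
  weight 2: 1 codewords.
  weight 3: 4 codewords.
  weight 4: 1 codewords.
  weight 6: 1 codewords.
Minimum distance d = smallest w > 0 with A_w > 0 = 2.
Sanity: Σ A_w = 8 = 2^3 = 8 ✓.


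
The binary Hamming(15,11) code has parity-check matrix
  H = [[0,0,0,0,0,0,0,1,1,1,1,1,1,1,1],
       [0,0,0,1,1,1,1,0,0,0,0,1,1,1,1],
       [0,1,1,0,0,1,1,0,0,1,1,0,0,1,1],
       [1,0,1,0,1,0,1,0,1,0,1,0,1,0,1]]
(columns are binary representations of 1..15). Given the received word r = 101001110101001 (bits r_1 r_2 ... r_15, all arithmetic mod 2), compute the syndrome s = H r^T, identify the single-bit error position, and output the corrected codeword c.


s = (0, 0, 1, 0)^T, error position = 2, corrected codeword c = 111001110101001

Compute s = H r^T mod 2 one row at a time:
  s_1 = 1 + 0 + 1 + 0 + 1 + 0 + 0 + 1 = 4 ≡ 0 (mod 2).
  s_2 = 0 + 0 + 1 + 1 + 1 + 0 + 0 + 1 = 4 ≡ 0 (mod 2).
  s_3 = 0 + 1 + 1 + 1 + 1 + 0 + 0 + 1 = 5 ≡ 1 (mod 2).
  s_4 = 1 + 1 + 0 + 1 + 0 + 0 + 0 + 1 = 4 ≡ 0 (mod 2).
s = (0, 0, 1, 0)^T — this equals column 2 of H (binary 0010), so error is at position 2.
Correct: flip bit 2 of r = 101001110101001 to get c = 111001110101001.


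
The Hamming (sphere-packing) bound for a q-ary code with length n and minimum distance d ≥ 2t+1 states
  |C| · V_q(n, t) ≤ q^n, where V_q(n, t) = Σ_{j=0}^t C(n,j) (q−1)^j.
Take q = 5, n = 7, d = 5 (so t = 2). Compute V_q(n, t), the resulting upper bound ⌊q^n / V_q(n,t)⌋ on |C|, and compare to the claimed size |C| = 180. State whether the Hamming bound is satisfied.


V_q(n, t) = 365, q^n = 78125, Hamming bound = 214, |C| = 180 ≤ bound (satisfied).

Step 1: Compute V_q(n, t) = Σ_{j=0}^2 C(n, j) (q−1)^j.
  j = 0: C(7,0)·(4)^0 = 1·1 = 1.
  j = 1: C(7,1)·(4)^1 = 7·4 = 28.
  j = 2: C(7,2)·(4)^2 = 21·16 = 336.
  V_q(n, t) = 1 + 28 + 336 = 365.
Step 2: q^n = 5^7 = 78125.
Step 3: Hamming bound ⌊q^n / V_q(n,t)⌋ = ⌊78125/365⌋ = 214.
Step 4: Compare |C| = 180 to 214: satisfied.
The claimed |C| lies below the Hamming bound.


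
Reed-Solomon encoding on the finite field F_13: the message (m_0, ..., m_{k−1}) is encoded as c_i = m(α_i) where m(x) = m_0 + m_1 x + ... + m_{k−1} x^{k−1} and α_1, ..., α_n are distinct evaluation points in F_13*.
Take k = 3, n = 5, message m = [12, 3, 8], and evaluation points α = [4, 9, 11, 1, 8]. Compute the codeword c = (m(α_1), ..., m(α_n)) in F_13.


c = [9, 11, 12, 10, 2]

Message polynomial: m(x) = 12 + 3·x + 8·x^2 (mod 13).
For each evaluation point α_i, compute m(α_i) mod 13:
  α_1 = 4: Horner steps 8 → 9 → 9, so m(4) = 9.
  α_2 = 9: Horner steps 8 → 10 → 11, so m(9) = 11.
  α_3 = 11: Horner steps 8 → 0 → 12, so m(11) = 12.
  α_4 = 1: Horner steps 8 → 11 → 10, so m(1) = 10.
  α_5 = 8: Horner steps 8 → 2 → 2, so m(8) = 2.
Codeword c = [9, 11, 12, 10, 2] ∈ F_13^5.


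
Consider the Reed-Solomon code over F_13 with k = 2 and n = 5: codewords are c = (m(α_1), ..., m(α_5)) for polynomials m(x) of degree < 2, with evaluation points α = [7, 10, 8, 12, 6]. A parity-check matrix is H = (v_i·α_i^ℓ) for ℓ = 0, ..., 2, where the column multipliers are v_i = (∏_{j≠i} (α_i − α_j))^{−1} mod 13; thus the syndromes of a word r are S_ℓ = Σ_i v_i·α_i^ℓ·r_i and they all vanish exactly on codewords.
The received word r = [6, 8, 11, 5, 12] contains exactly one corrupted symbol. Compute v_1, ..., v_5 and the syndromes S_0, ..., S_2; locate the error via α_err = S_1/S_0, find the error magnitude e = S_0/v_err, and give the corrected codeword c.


S = (7, 3, 5), error at position 5, error magnitude e = 11, c = [6, 8, 11, 5, 1].

Step 1: column multipliers v_i = (∏_{j≠i}(α_i − α_j))^{−1} mod 13.
  i = 1 (α = 7): (7−10)(7−8)(7−12)(7−6) = (−3)·(−1)·(−5)·1 = −15 ≡ 11, so v_1 = 11^{−1} = 6 (mod 13).
  i = 2 (α = 10): (10−7)(10−8)(10−12)(10−6) = 3·2·(−2)·4 = −48 ≡ 4, so v_2 = 4^{−1} = 10 (mod 13).
  i = 3 (α = 8): (8−7)(8−10)(8−12)(8−6) = 1·(−2)·(−4)·2 = 16 ≡ 3, so v_3 = 3^{−1} = 9 (mod 13).
  i = 4 (α = 12): (12−7)(12−10)(12−8)(12−6) = 5·2·4·6 = 240 ≡ 6, so v_4 = 6^{−1} = 11 (mod 13).
  i = 5 (α = 6): (6−7)(6−10)(6−8)(6−12) = (−1)·(−4)·(−2)·(−6) = 48 ≡ 9, so v_5 = 9^{−1} = 3 (mod 13).
  v = [6, 10, 9, 11, 3].
Step 2: syndromes of r = [6, 8, 11, 5, 12] (all sums mod 13).
  S_0 = Σ v_i r_i = 6·6 + 10·8 + 9·11 + 11·5 + 3·12 = 306 ≡ 7.
  S_1 = Σ v_i α_i r_i = 6·7·6 + 10·10·8 + 9·8·11 + 11·12·5 + 3·6·12 = 2720 ≡ 3.
  α_i^2 mod 13 = [10, 9, 12, 1, 10].
  S_2 = Σ v_i α_i^2 r_i = 6·10·6 + 10·9·8 + 9·12·11 + 11·1·5 + 3·10·12 = 2683 ≡ 5.
  S = (7, 3, 5) ≠ 0, so r is not a codeword (an error is present).
Step 3: locate the error. For a single error e at position i, S_ℓ = v_i·e·α_i^ℓ, so α_err = S_1/S_0.
  S_0^{−1} = 7^{−1} = 2 (mod 13), so α_err = 3·2 = 6 ≡ 6 = α_5. Error position i = 5.
  Consistency check: S_2/S_1 = 5·9 = 45 ≡ 6 = α_err ✓ (single-error assumption holds).
Step 4: error magnitude e = S_0/v_5 = S_0·∏_{j≠5}(α_5 − α_j) = 7·9 = 63 ≡ 11 (mod 13).
Step 5: correct position 5: c_5 = r_5 − e = 12 − 11 ≡ 1 (mod 13). Hence c = [6, 8, 11, 5, 1].
  Check: interpolating c through the α_i gives m(x) = 10 + 5·x (degree < 2) with m(α_i) = c_i for every i, so c is indeed a codeword.


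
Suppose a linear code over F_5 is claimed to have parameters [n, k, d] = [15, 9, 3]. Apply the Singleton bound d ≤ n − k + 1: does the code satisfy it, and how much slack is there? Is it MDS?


Singleton RHS = n − k + 1 = 7, slack = 4, bound satisfied, not MDS.

Singleton bound: d ≤ n − k + 1.
Here n = 15, k = 9, so n − k + 1 = 7.
Given d = 3, check d ≤ 7: YES.
Slack = (n − k + 1) − d = 4.
The code is NOT MDS (slack = 4 > 0).
Description: the claimed parameters are [15, 9, 3]_5; such a code would be non-MDS.


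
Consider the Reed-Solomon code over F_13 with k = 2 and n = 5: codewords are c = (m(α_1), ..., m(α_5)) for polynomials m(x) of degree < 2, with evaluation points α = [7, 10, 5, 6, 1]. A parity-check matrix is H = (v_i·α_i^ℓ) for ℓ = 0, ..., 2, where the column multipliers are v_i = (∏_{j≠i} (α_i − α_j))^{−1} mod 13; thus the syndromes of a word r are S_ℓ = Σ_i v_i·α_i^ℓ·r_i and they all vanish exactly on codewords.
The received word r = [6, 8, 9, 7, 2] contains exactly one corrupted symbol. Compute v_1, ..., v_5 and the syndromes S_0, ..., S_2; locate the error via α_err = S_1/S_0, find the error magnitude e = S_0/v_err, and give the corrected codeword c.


S = (12, 7, 3), error at position 4, error magnitude e = 6, c = [6, 8, 9, 1, 2].

Step 1: column multipliers v_i = (∏_{j≠i}(α_i − α_j))^{−1} mod 13.
  i = 1 (α = 7): (7−10)(7−5)(7−6)(7−1) = (−3)·2·1·6 = −36 ≡ 3, so v_1 = 3^{−1} = 9 (mod 13).
  i = 2 (α = 10): (10−7)(10−5)(10−6)(10−1) = 3·5·4·9 = 540 ≡ 7, so v_2 = 7^{−1} = 2 (mod 13).
  i = 3 (α = 5): (5−7)(5−10)(5−6)(5−1) = (−2)·(−5)·(−1)·4 = −40 ≡ 12, so v_3 = 12^{−1} = 12 (mod 13).
  i = 4 (α = 6): (6−7)(6−10)(6−5)(6−1) = (−1)·(−4)·1·5 = 20 ≡ 7, so v_4 = 7^{−1} = 2 (mod 13).
  i = 5 (α = 1): (1−7)(1−10)(1−5)(1−6) = (−6)·(−9)·(−4)·(−5) = 1080 ≡ 1, so v_5 = 1^{−1} = 1 (mod 13).
  v = [9, 2, 12, 2, 1].
Step 2: syndromes of r = [6, 8, 9, 7, 2] (all sums mod 13).
  S_0 = Σ v_i r_i = 9·6 + 2·8 + 12·9 + 2·7 + 1·2 = 194 ≡ 12.
  S_1 = Σ v_i α_i r_i = 9·7·6 + 2·10·8 + 12·5·9 + 2·6·7 + 1·1·2 = 1164 ≡ 7.
  α_i^2 mod 13 = [10, 9, 12, 10, 1].
  S_2 = Σ v_i α_i^2 r_i = 9·10·6 + 2·9·8 + 12·12·9 + 2·10·7 + 1·1·2 = 2122 ≡ 3.
  S = (12, 7, 3) ≠ 0, so r is not a codeword (an error is present).
Step 3: locate the error. For a single error e at position i, S_ℓ = v_i·e·α_i^ℓ, so α_err = S_1/S_0.
  S_0^{−1} = 12^{−1} = 12 (mod 13), so α_err = 7·12 = 84 ≡ 6 = α_4. Error position i = 4.
  Consistency check: S_2/S_1 = 3·2 = 6 ≡ 6 = α_err ✓ (single-error assumption holds).
Step 4: error magnitude e = S_0/v_4 = S_0·∏_{j≠4}(α_4 − α_j) = 12·7 = 84 ≡ 6 (mod 13).
Step 5: correct position 4: c_4 = r_4 − e = 7 − 6 ≡ 1 (mod 13). Hence c = [6, 8, 9, 1, 2].
  Check: interpolating c through the α_i gives m(x) = 10 + 5·x (degree < 2) with m(α_i) = c_i for every i, so c is indeed a codeword.


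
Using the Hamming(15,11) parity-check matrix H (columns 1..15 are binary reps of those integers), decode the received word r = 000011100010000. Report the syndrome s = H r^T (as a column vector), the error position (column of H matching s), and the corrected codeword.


s = (1, 1, 1, 1)^T, error position = 15, corrected codeword c = 000011100010001

Compute s = H r^T mod 2 one row at a time:
  s_1 = 0 + 0 + 0 + 1 + 0 + 0 + 0 + 0 = 1 ≡ 1 (mod 2).
  s_2 = 0 + 1 + 1 + 1 + 0 + 0 + 0 + 0 = 3 ≡ 1 (mod 2).
  s_3 = 0 + 0 + 1 + 1 + 0 + 1 + 0 + 0 = 3 ≡ 1 (mod 2).
  s_4 = 0 + 0 + 1 + 1 + 0 + 1 + 0 + 0 = 3 ≡ 1 (mod 2).
s = (1, 1, 1, 1)^T — this equals column 15 of H (binary 1111), so error is at position 15.
Correct: flip bit 15 of r = 000011100010000 to get c = 000011100010001.


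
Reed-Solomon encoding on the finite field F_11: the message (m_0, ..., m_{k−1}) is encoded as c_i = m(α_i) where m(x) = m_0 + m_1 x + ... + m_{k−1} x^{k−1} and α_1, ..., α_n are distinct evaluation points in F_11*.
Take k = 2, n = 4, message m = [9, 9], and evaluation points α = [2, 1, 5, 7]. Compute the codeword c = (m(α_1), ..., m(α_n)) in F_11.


c = [5, 7, 10, 6]

Message polynomial: m(x) = 9 + 9·x (mod 11).
For each evaluation point α_i, compute m(α_i) mod 11:
  α_1 = 2: Horner steps 9 → 5, so m(2) = 5.
  α_2 = 1: Horner steps 9 → 7, so m(1) = 7.
  α_3 = 5: Horner steps 9 → 10, so m(5) = 10.
  α_4 = 7: Horner steps 9 → 6, so m(7) = 6.
Codeword c = [5, 7, 10, 6] ∈ F_11^4.


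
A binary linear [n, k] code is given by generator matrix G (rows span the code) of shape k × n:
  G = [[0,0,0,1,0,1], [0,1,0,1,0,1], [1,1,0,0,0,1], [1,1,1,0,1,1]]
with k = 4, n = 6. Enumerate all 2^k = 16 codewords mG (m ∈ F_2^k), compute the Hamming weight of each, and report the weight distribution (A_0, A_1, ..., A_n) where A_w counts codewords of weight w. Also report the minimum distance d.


Weight distribution: A_0 = 1, A_1 = 1, A_2 = 4, A_3 = 4, A_4 = 3, A_5 = 3. Minimum distance d = 1.

Enumerate all 2^4 = 16 messages m ∈ F_2^4.
For each, compute codeword c = mG in F_2^6, then tally its weight.
  m = 0000 → c = 000000, weight = 0.
  m = 1000 → c = 000101, weight = 2.
  m = 0100 → c = 010101, weight = 3.
  m = 1100 → c = 010000, weight = 1.
  m = 0010 → c = 110001, weight = 3.
  m = 1010 → c = 110100, weight = 3.
  m = 0110 → c = 100100, weight = 2.
  m = 1110 → c = 100001, weight = 2.
  m = 0001 → c = 111011, weight = 5.
  m = 1001 → c = 111110, weight = 5.
  m = 0101 → c = 101110, weight = 4.
  m = 1101 → c = 101011, weight = 4.
  m = 0011 → c = 001010, weight = 2.
  m = 1011 → c = 001111, weight = 4.
  m = 0111 → c = 011111, weight = 5.
  m = 1111 → c = 011010, weight = 3.
Tally weights:
  weight 0: 1 codewords.
  weight 1: 1 codewords.
  weight 2: 4 codewords.
  weight 3: 4 codewords.
  weight 4: 3 codewords.
  weight 5: 3 codewords.
Minimum distance d = smallest w > 0 with A_w > 0 = 1.
Sanity: Σ A_w = 16 = 2^4 = 16 ✓.


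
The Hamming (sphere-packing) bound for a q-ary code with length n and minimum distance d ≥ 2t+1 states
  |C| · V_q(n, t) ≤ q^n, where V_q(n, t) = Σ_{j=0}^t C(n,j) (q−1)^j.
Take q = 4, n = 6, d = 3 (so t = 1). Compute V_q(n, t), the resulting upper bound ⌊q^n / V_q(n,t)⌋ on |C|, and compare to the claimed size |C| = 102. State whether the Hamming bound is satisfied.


V_q(n, t) = 19, q^n = 4096, Hamming bound = 215, |C| = 102 ≤ bound (satisfied).

Step 1: Compute V_q(n, t) = Σ_{j=0}^1 C(n, j) (q−1)^j.
  j = 0: C(6,0)·(3)^0 = 1·1 = 1.
  j = 1: C(6,1)·(3)^1 = 6·3 = 18.
  V_q(n, t) = 1 + 18 = 19.
Step 2: q^n = 4^6 = 4096.
Step 3: Hamming bound ⌊q^n / V_q(n,t)⌋ = ⌊4096/19⌋ = 215.
Step 4: Compare |C| = 102 to 215: satisfied.
The claimed |C| lies below the Hamming bound.


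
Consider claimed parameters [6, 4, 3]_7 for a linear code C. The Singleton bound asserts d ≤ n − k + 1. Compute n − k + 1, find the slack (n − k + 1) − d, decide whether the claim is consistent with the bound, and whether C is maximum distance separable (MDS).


Singleton RHS = n − k + 1 = 3, slack = 0, bound satisfied, MDS.

Singleton bound: d ≤ n − k + 1.
Here n = 6, k = 4, so n − k + 1 = 3.
Given d = 3, check d ≤ 3: YES.
Slack = (n − k + 1) − d = 0.
The code is MDS (slack = 0).
Description: the claimed parameters are [6, 4, 3]_7; such a code would be MDS (meets Singleton bound).


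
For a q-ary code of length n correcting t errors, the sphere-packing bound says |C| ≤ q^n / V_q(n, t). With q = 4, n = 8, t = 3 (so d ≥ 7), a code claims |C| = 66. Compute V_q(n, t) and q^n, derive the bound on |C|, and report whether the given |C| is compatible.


V_q(n, t) = 1789, q^n = 65536, Hamming bound = 36, |C| = 66 > bound (violated).

Step 1: Compute V_q(n, t) = Σ_{j=0}^3 C(n, j) (q−1)^j.
  j = 0: C(8,0)·(3)^0 = 1·1 = 1.
  j = 1: C(8,1)·(3)^1 = 8·3 = 24.
  j = 2: C(8,2)·(3)^2 = 28·9 = 252.
  j = 3: C(8,3)·(3)^3 = 56·27 = 1512.
  V_q(n, t) = 1 + 24 + 252 + 1512 = 1789.
Step 2: q^n = 4^8 = 65536.
Step 3: Hamming bound ⌊q^n / V_q(n,t)⌋ = ⌊65536/1789⌋ = 36.
Step 4: Compare |C| = 66 to 36: violated.
The claimed |C| lies above the Hamming bound, so no 4-ary code of length 8 with d ≥ 7 can have 66 codewords.


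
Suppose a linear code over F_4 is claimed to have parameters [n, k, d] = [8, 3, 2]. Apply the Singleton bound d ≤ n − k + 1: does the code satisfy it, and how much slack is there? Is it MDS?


Singleton RHS = n − k + 1 = 6, slack = 4, bound satisfied, not MDS.

Singleton bound: d ≤ n − k + 1.
Here n = 8, k = 3, so n − k + 1 = 6.
Given d = 2, check d ≤ 6: YES.
Slack = (n − k + 1) − d = 4.
The code is NOT MDS (slack = 4 > 0).
Description: the claimed parameters are [8, 3, 2]_4; such a code would be non-MDS.


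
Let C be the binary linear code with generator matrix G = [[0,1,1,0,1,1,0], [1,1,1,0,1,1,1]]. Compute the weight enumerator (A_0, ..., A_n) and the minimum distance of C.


Weight distribution: A_0 = 1, A_2 = 1, A_4 = 1, A_6 = 1. Minimum distance d = 2.

Enumerate all 2^2 = 4 messages m ∈ F_2^2.
For each, compute codeword c = mG in F_2^7, then tally its weight.
  m = 00 → c = 0000000, weight = 0.
  m = 10 → c = 0110110, weight = 4.
  m = 01 → c = 1110111, weight = 6.
  m = 11 → c = 1000001, weight = 2.
Tally weights:
  weight 0: 1 codewords.
  weight 2: 1 codewords.
  weight 4: 1 codewords.
  weight 6: 1 codewords.
Minimum distance d = smallest w > 0 with A_w > 0 = 2.
Sanity: Σ A_w = 4 = 2^2 = 4 ✓.


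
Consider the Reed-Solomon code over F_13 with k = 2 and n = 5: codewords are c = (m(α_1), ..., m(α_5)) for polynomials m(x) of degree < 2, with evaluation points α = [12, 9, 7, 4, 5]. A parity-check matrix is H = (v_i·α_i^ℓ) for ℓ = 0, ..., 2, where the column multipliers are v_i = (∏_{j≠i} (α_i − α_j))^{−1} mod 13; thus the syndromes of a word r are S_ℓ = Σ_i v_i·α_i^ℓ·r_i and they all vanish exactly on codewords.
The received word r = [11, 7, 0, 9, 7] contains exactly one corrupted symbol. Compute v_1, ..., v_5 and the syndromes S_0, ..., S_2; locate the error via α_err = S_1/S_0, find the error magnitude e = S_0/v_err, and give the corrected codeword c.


S = (3, 2, 10), error at position 5, error magnitude e = 1, c = [11, 7, 0, 9, 6].

Step 1: column multipliers v_i = (∏_{j≠i}(α_i − α_j))^{−1} mod 13.
  i = 1 (α = 12): (12−9)(12−7)(12−4)(12−5) = 3·5·8·7 = 840 ≡ 8, so v_1 = 8^{−1} = 5 (mod 13).
  i = 2 (α = 9): (9−12)(9−7)(9−4)(9−5) = (−3)·2·5·4 = −120 ≡ 10, so v_2 = 10^{−1} = 4 (mod 13).
  i = 3 (α = 7): (7−12)(7−9)(7−4)(7−5) = (−5)·(−2)·3·2 = 60 ≡ 8, so v_3 = 8^{−1} = 5 (mod 13).
  i = 4 (α = 4): (4−12)(4−9)(4−7)(4−5) = (−8)·(−5)·(−3)·(−1) = 120 ≡ 3, so v_4 = 3^{−1} = 9 (mod 13).
  i = 5 (α = 5): (5−12)(5−9)(5−7)(5−4) = (−7)·(−4)·(−2)·1 = −56 ≡ 9, so v_5 = 9^{−1} = 3 (mod 13).
  v = [5, 4, 5, 9, 3].
Step 2: syndromes of r = [11, 7, 0, 9, 7] (all sums mod 13).
  S_0 = Σ v_i r_i = 5·11 + 4·7 + 5·0 + 9·9 + 3·7 = 185 ≡ 3.
  S_1 = Σ v_i α_i r_i = 5·12·11 + 4·9·7 + 5·7·0 + 9·4·9 + 3·5·7 = 1341 ≡ 2.
  α_i^2 mod 13 = [1, 3, 10, 3, 12].
  S_2 = Σ v_i α_i^2 r_i = 5·1·11 + 4·3·7 + 5·10·0 + 9·3·9 + 3·12·7 = 634 ≡ 10.
  S = (3, 2, 10) ≠ 0, so r is not a codeword (an error is present).
Step 3: locate the error. For a single error e at position i, S_ℓ = v_i·e·α_i^ℓ, so α_err = S_1/S_0.
  S_0^{−1} = 3^{−1} = 9 (mod 13), so α_err = 2·9 = 18 ≡ 5 = α_5. Error position i = 5.
  Consistency check: S_2/S_1 = 10·7 = 70 ≡ 5 = α_err ✓ (single-error assumption holds).
Step 4: error magnitude e = S_0/v_5 = S_0·∏_{j≠5}(α_5 − α_j) = 3·9 = 27 ≡ 1 (mod 13).
Step 5: correct position 5: c_5 = r_5 − e = 7 − 1 ≡ 6 (mod 13). Hence c = [11, 7, 0, 9, 6].
  Check: interpolating c through the α_i gives m(x) = 8 + 10·x (degree < 2) with m(α_i) = c_i for every i, so c is indeed a codeword.


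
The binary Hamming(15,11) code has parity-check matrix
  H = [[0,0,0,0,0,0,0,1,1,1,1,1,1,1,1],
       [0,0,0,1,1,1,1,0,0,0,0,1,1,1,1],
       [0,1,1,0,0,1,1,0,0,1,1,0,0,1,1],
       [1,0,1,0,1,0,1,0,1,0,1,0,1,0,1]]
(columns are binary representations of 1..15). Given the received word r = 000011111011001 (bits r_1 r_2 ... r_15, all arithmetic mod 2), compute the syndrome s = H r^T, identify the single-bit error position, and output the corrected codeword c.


s = (1, 1, 0, 1)^T, error position = 13, corrected codeword c = 000011111011101

Compute s = H r^T mod 2 one row at a time:
  s_1 = 1 + 1 + 0 + 1 + 1 + 0 + 0 + 1 = 5 ≡ 1 (mod 2).
  s_2 = 0 + 1 + 1 + 1 + 1 + 0 + 0 + 1 = 5 ≡ 1 (mod 2).
  s_3 = 0 + 0 + 1 + 1 + 0 + 1 + 0 + 1 = 4 ≡ 0 (mod 2).
  s_4 = 0 + 0 + 1 + 1 + 1 + 1 + 0 + 1 = 5 ≡ 1 (mod 2).
s = (1, 1, 0, 1)^T — this equals column 13 of H (binary 1101), so error is at position 13.
Correct: flip bit 13 of r = 000011111011001 to get c = 000011111011101.


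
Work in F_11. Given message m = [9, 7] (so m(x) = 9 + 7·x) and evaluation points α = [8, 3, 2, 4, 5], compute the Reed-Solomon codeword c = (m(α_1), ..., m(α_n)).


c = [10, 8, 1, 4, 0]

Message polynomial: m(x) = 9 + 7·x (mod 11).
For each evaluation point α_i, compute m(α_i) mod 11:
  α_1 = 8: Horner steps 7 → 10, so m(8) = 10.
  α_2 = 3: Horner steps 7 → 8, so m(3) = 8.
  α_3 = 2: Horner steps 7 → 1, so m(2) = 1.
  α_4 = 4: Horner steps 7 → 4, so m(4) = 4.
  α_5 = 5: Horner steps 7 → 0, so m(5) = 0.
Codeword c = [10, 8, 1, 4, 0] ∈ F_11^5.


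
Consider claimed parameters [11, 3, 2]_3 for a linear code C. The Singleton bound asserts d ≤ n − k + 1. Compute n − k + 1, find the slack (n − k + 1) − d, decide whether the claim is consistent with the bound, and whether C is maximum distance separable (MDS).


Singleton RHS = n − k + 1 = 9, slack = 7, bound satisfied, not MDS.

Singleton bound: d ≤ n − k + 1.
Here n = 11, k = 3, so n − k + 1 = 9.
Given d = 2, check d ≤ 9: YES.
Slack = (n − k + 1) − d = 7.
The code is NOT MDS (slack = 7 > 0).
Description: the claimed parameters are [11, 3, 2]_3; such a code would be non-MDS.


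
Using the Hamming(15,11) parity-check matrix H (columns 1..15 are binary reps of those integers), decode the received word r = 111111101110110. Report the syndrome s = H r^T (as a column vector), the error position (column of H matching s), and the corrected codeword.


s = (1, 0, 1, 1)^T, error position = 11, corrected codeword c = 111111101100110

Compute s = H r^T mod 2 one row at a time:
  s_1 = 0 + 1 + 1 + 1 + 0 + 1 + 1 + 0 = 5 ≡ 1 (mod 2).
  s_2 = 1 + 1 + 1 + 1 + 0 + 1 + 1 + 0 = 6 ≡ 0 (mod 2).
  s_3 = 1 + 1 + 1 + 1 + 1 + 1 + 1 + 0 = 7 ≡ 1 (mod 2).
  s_4 = 1 + 1 + 1 + 1 + 1 + 1 + 1 + 0 = 7 ≡ 1 (mod 2).
s = (1, 0, 1, 1)^T — this equals column 11 of H (binary 1011), so error is at position 11.
Correct: flip bit 11 of r = 111111101110110 to get c = 111111101100110.
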